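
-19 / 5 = -3.80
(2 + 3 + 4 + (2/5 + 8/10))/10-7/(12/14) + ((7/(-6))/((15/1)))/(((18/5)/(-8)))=-14122/2025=-6.97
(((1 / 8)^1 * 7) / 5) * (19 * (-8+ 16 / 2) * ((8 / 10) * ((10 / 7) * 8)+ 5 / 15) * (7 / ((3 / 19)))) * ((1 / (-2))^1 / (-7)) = 0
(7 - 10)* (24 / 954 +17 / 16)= -3.26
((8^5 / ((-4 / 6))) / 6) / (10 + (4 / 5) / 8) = -81920 / 101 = -811.09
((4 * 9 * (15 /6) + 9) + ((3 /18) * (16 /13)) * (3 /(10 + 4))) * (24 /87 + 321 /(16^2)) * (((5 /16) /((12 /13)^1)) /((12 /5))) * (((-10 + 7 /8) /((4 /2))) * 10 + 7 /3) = -925.25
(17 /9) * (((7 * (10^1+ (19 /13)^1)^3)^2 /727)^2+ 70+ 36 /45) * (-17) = -415427487878562107367204133038839 /554117113426489220205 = -749710625809.20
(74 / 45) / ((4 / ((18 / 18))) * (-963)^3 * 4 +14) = -37 / 321500284605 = -0.00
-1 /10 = -0.10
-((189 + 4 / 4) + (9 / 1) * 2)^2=-43264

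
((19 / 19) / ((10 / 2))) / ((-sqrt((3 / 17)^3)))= -17 * sqrt(51) / 45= -2.70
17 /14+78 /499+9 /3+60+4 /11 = 4974567 /76846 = 64.73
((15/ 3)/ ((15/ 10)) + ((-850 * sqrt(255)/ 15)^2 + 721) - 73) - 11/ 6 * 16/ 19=46710538/ 57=819483.12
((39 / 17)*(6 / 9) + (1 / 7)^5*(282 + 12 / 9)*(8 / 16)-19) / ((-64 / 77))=41161483 / 1959216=21.01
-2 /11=-0.18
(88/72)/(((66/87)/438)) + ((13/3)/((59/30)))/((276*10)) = 3830363/5428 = 705.67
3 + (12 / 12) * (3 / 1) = 6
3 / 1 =3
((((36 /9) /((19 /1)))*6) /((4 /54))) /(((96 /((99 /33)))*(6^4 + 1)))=81 /197144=0.00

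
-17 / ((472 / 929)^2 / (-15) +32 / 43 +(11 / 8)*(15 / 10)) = -151411913040 / 24844707173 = -6.09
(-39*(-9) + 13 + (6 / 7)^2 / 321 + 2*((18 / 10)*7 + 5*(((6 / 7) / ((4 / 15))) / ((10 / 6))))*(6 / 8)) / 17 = 41667859 / 1782620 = 23.37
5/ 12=0.42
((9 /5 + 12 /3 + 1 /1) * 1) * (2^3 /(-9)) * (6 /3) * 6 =-1088 /15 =-72.53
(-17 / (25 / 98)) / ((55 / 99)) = -14994 / 125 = -119.95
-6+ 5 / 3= -13 / 3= -4.33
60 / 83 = 0.72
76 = 76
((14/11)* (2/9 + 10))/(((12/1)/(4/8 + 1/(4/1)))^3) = 161/50688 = 0.00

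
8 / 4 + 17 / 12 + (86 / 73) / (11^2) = 3.43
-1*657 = -657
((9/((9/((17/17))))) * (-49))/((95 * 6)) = -49/570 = -0.09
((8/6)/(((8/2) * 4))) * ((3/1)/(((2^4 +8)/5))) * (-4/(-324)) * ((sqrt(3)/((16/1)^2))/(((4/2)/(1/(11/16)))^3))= 5 * sqrt(3)/5174928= 0.00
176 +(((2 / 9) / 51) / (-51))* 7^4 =4115182 / 23409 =175.79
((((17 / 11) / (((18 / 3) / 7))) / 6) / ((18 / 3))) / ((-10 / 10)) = -0.05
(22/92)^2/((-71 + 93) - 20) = 0.03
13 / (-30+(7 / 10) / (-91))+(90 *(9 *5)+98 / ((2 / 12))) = 18091148 / 3901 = 4637.57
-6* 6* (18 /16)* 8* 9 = -2916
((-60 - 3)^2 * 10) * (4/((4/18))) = 714420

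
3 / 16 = 0.19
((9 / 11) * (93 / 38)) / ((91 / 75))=62775 / 38038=1.65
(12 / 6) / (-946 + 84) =-1 / 431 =-0.00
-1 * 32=-32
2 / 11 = 0.18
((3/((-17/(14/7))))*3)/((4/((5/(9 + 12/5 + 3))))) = -25/272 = -0.09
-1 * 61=-61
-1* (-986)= 986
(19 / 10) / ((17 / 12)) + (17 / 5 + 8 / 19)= 8337 / 1615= 5.16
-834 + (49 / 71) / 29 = -1717157 / 2059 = -833.98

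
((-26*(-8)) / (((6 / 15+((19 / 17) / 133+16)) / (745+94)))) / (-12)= -1996820 / 2253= -886.29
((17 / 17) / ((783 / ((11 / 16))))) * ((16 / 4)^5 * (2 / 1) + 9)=22627 / 12528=1.81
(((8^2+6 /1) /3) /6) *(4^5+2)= 3990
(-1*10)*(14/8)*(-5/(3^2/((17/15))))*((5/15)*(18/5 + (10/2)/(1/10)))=15946/81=196.86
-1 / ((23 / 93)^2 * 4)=-8649 / 2116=-4.09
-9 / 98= -0.09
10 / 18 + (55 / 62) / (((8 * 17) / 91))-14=-12.85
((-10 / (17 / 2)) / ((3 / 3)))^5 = -3200000 / 1419857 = -2.25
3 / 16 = 0.19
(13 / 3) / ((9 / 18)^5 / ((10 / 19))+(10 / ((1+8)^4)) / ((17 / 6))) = 51554880 / 712801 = 72.33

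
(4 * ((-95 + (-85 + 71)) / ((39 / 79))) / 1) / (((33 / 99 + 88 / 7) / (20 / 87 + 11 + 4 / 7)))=-247549028 / 306501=-807.66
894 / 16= 447 / 8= 55.88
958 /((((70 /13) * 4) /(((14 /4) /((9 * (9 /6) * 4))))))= 6227 /2160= 2.88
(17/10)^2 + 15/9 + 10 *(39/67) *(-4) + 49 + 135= 3321989/20100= 165.27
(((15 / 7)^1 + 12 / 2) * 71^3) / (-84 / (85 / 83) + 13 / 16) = -1460276880 / 40691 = -35886.97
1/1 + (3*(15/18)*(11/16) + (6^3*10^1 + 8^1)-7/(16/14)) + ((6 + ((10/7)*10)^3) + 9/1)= 55923221/10976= 5095.05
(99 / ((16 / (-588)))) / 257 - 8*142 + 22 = -1159745 / 1028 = -1128.16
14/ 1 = 14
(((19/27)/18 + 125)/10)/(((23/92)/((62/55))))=3767678/66825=56.38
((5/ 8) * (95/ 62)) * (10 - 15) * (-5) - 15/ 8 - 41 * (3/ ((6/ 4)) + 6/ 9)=-129853/ 1488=-87.27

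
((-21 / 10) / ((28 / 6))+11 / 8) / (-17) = -37 / 680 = -0.05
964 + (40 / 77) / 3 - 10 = 220414 / 231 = 954.17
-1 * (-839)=839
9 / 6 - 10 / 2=-7 / 2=-3.50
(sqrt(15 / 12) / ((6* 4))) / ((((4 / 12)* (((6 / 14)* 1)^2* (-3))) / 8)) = -49* sqrt(5) / 54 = -2.03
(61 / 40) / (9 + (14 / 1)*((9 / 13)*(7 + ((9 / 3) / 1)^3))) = 793 / 176040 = 0.00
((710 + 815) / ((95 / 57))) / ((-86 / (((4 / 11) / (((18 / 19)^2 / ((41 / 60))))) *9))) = -902861 / 34056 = -26.51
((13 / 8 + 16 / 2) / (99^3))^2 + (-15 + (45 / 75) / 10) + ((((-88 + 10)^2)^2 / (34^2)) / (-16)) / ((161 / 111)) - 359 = -1015828037054547608071 / 579254609870798400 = -1753.68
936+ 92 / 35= 32852 / 35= 938.63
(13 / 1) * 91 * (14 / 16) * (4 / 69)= 8281 / 138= 60.01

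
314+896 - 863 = 347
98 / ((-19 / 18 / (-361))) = 33516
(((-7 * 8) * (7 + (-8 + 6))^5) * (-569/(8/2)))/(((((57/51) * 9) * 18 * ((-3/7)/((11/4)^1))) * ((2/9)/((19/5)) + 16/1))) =-16292959375/296568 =-54938.36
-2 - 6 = -8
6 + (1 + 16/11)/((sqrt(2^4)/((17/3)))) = 417/44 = 9.48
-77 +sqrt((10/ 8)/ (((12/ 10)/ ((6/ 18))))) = -77 +5* sqrt(2)/ 12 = -76.41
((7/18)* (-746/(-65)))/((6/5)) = 2611/702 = 3.72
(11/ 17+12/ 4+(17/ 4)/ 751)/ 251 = 186537/ 12818068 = 0.01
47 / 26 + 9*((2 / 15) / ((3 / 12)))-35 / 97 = 78773 / 12610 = 6.25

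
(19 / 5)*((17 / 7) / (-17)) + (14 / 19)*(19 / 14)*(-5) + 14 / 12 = -919 / 210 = -4.38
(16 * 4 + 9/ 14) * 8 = 3620/ 7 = 517.14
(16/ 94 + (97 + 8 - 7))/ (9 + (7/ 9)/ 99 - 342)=-2055537/ 6972356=-0.29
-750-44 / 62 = -23272 / 31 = -750.71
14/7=2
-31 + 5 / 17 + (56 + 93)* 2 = 4544 / 17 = 267.29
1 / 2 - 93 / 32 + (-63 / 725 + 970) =22446159 / 23200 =967.51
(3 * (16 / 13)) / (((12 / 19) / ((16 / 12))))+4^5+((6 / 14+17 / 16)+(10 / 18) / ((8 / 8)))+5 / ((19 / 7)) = 257860361 / 248976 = 1035.68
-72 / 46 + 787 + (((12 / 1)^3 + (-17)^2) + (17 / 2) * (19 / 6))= 780901 / 276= 2829.35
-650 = -650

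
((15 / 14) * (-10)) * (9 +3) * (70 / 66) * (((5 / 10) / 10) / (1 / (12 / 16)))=-225 / 44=-5.11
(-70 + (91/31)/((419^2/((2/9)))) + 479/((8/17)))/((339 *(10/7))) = 1.96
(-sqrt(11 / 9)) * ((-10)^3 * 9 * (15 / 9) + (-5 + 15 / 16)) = 240065 * sqrt(11) / 48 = 16587.62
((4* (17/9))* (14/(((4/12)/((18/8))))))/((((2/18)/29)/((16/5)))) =2981664/5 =596332.80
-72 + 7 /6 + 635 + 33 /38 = 32207 /57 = 565.04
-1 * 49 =-49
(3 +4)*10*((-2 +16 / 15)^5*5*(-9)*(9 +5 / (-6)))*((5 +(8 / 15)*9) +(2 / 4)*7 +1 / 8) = 4127597516 / 16875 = 244598.37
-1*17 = -17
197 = 197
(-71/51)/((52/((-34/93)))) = 71/7254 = 0.01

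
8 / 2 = 4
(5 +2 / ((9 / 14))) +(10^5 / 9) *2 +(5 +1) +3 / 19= 1267480 / 57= 22236.49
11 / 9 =1.22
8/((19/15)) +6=234/19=12.32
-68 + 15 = -53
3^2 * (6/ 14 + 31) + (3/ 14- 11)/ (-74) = 293191/ 1036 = 283.00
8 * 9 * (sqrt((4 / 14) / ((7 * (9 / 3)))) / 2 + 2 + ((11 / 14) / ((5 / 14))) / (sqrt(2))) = 12 * sqrt(6) / 7 + 396 * sqrt(2) / 5 + 144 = 260.20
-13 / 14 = -0.93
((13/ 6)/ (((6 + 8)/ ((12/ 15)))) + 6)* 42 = 1286/ 5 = 257.20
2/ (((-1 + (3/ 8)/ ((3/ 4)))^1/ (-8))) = 32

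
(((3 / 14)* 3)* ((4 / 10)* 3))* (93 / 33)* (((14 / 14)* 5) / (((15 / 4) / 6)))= 17.39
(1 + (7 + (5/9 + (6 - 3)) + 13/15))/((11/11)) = 559/45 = 12.42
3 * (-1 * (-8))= 24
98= 98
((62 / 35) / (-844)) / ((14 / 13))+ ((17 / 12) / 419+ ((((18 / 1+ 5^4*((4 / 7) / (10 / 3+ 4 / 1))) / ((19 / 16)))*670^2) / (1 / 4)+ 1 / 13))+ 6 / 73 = 100857980.75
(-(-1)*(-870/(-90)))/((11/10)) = 290/33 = 8.79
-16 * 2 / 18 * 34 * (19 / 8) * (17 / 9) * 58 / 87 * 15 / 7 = -219640 / 567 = -387.37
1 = 1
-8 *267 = -2136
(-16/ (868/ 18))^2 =5184/ 47089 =0.11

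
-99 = -99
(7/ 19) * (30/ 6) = 35/ 19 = 1.84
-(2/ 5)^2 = -4/ 25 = -0.16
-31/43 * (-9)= 279/43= 6.49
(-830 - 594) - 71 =-1495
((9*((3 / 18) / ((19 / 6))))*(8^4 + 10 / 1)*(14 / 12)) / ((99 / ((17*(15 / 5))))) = 244307 / 209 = 1168.93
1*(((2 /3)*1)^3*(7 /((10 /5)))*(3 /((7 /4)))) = 16 /9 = 1.78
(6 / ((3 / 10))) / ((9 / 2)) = 40 / 9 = 4.44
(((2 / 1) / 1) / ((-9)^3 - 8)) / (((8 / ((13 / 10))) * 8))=-13 / 235840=-0.00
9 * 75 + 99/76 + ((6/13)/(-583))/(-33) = 4285083383/6336044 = 676.30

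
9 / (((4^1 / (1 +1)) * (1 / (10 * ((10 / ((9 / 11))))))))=550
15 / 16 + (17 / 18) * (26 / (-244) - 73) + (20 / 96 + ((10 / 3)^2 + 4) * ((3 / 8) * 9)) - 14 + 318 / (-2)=-556025 / 2928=-189.90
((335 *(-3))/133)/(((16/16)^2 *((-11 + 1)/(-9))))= -1809/266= -6.80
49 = 49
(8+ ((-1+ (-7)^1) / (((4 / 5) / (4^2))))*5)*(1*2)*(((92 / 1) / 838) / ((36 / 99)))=-200376 / 419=-478.22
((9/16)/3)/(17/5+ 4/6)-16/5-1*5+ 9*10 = 399409/4880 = 81.85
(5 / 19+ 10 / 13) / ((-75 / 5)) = -17 / 247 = -0.07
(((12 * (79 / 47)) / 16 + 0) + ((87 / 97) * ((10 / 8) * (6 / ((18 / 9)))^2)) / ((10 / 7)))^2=92163852225 / 1330206784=69.29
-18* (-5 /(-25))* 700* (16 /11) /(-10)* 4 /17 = 16128 /187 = 86.25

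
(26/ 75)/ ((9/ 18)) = 52/ 75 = 0.69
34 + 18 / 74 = 34.24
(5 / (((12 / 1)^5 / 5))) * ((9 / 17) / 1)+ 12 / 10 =2820221 / 2350080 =1.20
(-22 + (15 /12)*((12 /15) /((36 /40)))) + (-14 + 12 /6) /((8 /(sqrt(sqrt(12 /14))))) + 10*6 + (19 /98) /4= -3*6^(1 /4)*7^(3 /4) /14 + 138155 /3528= 37.72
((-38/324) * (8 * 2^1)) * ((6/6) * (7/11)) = -1064/891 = -1.19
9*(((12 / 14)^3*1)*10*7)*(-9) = -174960 / 49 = -3570.61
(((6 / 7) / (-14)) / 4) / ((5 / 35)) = -3 / 28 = -0.11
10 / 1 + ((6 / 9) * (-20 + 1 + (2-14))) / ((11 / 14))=-538 / 33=-16.30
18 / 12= 3 / 2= 1.50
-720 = -720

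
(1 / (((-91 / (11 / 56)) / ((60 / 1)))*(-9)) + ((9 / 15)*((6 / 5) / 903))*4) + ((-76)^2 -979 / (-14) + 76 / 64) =192190605407 / 32869200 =5847.13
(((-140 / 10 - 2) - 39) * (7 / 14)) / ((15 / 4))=-22 / 3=-7.33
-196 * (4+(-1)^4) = -980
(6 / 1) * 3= 18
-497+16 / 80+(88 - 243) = -3259 / 5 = -651.80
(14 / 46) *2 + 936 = 21542 / 23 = 936.61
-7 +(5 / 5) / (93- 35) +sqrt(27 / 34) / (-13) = -405 / 58- 3* sqrt(102) / 442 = -7.05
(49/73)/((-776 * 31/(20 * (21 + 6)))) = -6615/439022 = -0.02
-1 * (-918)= 918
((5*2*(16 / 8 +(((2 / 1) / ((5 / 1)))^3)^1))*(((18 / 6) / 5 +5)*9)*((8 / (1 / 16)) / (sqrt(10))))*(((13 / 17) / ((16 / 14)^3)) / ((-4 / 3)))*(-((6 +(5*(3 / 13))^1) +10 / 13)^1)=861356349*sqrt(10) / 21250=128181.08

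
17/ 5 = 3.40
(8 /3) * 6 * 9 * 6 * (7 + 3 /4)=6696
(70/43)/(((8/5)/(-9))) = -1575/172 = -9.16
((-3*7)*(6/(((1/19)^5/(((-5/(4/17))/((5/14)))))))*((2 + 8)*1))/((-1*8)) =-23204142753.75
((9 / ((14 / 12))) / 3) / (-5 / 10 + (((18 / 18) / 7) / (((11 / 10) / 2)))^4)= -180787068 / 34833041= -5.19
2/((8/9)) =9/4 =2.25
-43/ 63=-0.68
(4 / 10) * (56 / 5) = 112 / 25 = 4.48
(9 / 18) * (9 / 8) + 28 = 457 / 16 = 28.56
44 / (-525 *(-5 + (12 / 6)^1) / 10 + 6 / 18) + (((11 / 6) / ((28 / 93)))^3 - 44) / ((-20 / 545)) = -3295179612395 / 665233408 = -4953.42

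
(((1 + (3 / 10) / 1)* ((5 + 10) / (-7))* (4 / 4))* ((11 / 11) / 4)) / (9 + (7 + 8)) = -13 / 448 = -0.03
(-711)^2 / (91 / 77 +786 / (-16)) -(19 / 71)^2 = -224254682827 / 21267979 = -10544.24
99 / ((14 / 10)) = 495 / 7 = 70.71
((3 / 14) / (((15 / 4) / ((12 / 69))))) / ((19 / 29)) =0.02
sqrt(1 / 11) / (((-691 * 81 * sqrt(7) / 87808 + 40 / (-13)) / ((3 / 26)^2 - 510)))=-5501130780096 * sqrt(77) / 1232906453071 + 345209691832320 * sqrt(11) / 16027783889923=32.28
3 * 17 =51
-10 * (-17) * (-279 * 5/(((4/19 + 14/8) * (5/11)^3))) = -959565816/745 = -1288007.81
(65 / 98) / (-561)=-65 / 54978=-0.00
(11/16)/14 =11/224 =0.05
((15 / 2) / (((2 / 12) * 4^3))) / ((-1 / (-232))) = 1305 / 8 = 163.12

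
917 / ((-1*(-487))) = 917 / 487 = 1.88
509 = 509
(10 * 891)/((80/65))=57915/8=7239.38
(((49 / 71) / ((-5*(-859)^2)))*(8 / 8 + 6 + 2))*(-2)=882 / 261947755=0.00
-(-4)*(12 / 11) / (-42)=-8 / 77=-0.10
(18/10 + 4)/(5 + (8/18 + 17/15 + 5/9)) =87/107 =0.81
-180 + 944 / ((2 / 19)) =8788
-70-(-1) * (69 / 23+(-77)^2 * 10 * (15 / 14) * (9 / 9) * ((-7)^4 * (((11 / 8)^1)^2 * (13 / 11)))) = 21810859787 / 64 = 340794684.17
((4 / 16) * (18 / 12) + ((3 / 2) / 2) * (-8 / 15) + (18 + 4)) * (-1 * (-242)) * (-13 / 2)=-1382667 / 40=-34566.68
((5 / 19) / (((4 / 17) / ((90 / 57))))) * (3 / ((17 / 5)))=1125 / 722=1.56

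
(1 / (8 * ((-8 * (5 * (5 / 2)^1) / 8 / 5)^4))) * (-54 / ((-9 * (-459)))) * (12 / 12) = -4 / 95625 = -0.00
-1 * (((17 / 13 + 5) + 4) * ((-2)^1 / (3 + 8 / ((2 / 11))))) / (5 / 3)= 804 / 3055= 0.26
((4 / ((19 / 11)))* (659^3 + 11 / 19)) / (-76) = -59813956532 / 6859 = -8720506.86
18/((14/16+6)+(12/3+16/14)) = 1008/673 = 1.50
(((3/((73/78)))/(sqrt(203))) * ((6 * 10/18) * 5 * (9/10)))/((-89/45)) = -157950 * sqrt(203)/1318891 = -1.71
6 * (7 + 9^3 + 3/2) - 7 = 4418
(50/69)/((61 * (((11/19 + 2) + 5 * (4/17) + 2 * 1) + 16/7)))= 113050/76523829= 0.00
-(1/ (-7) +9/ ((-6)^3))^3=29791/ 4741632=0.01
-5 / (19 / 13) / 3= -65 / 57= -1.14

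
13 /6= 2.17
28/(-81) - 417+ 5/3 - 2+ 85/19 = -635923/1539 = -413.21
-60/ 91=-0.66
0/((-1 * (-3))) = 0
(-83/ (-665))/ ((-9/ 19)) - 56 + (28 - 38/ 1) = -20873/ 315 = -66.26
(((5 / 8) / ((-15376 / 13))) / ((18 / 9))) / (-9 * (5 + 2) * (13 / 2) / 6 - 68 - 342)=65 / 117657152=0.00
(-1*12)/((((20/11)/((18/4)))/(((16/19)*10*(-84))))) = 399168/19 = 21008.84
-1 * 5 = -5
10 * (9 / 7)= 90 / 7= 12.86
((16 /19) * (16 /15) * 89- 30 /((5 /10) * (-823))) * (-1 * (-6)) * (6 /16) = 14076249 /78185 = 180.04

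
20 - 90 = -70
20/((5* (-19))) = -4/19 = -0.21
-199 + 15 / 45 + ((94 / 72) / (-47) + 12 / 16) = -3563 / 18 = -197.94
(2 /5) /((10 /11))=11 /25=0.44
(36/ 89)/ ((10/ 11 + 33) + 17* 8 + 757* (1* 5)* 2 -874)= 132/ 2240575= 0.00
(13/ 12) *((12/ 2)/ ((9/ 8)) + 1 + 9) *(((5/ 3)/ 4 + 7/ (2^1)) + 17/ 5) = 131261/ 1080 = 121.54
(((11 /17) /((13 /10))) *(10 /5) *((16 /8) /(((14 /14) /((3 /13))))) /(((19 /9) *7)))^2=141134400 /146007287881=0.00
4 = 4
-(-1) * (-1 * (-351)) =351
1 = 1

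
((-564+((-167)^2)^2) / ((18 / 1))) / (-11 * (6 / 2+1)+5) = -777795757 / 702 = -1107971.16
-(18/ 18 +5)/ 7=-6/ 7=-0.86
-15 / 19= -0.79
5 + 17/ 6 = 47/ 6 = 7.83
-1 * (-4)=4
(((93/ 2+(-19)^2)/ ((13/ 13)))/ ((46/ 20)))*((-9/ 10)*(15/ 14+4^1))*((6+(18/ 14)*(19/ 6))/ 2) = -73430685/ 18032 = -4072.24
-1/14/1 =-1/14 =-0.07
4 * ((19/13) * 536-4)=40528/13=3117.54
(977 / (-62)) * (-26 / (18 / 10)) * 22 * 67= 93606370 / 279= 335506.70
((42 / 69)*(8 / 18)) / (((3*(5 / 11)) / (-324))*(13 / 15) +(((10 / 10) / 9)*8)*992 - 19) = 22176 / 70723321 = 0.00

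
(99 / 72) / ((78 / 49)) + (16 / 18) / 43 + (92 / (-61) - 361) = -1775665153 / 4910256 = -361.62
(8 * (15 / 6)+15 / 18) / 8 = 125 / 48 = 2.60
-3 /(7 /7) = -3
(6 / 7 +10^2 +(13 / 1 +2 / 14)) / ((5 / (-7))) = -798 / 5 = -159.60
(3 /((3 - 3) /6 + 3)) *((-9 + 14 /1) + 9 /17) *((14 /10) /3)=658 /255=2.58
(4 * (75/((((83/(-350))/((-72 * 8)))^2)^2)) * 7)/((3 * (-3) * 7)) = -55060589445120000000000/47458321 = -1160188314397384.60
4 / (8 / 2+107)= 4 / 111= 0.04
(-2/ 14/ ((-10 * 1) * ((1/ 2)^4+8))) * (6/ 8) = 0.00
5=5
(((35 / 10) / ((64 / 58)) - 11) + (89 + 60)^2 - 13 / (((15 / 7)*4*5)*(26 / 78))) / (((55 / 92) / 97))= 79217497989 / 22000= 3600795.36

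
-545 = -545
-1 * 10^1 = -10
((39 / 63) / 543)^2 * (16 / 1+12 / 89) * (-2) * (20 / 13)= -746720 / 11572528401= -0.00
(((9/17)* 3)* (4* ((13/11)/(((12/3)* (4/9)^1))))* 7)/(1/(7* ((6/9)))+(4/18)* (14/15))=20896785/298078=70.11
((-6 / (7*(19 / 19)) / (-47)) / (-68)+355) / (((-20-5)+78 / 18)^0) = 3971027 / 11186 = 355.00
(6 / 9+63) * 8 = 1528 / 3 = 509.33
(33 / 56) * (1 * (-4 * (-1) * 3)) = 7.07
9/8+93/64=165/64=2.58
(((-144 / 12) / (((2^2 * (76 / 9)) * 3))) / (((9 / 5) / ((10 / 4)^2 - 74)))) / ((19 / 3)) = 4065 / 5776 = 0.70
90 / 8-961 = -3799 / 4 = -949.75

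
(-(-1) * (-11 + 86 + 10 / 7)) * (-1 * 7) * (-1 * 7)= 3745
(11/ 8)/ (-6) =-11/ 48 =-0.23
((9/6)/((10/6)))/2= 9/20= 0.45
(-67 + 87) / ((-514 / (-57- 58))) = 1150 / 257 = 4.47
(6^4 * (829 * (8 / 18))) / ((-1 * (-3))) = 159168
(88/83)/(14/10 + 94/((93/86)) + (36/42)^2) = 2005080/168425177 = 0.01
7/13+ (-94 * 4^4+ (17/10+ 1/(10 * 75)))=-117301081/4875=-24061.76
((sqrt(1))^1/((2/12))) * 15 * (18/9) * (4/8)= 90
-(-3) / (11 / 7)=1.91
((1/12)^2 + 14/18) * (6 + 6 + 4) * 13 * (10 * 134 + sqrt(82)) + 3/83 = 1469 * sqrt(82)/9 + 163382207/747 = 220195.85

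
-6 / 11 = -0.55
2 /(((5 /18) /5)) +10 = 46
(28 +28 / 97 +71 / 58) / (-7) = -166039 / 39382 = -4.22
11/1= 11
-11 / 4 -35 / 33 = -503 / 132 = -3.81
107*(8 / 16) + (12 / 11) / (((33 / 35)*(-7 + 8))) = 13227 / 242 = 54.66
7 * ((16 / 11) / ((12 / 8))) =224 / 33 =6.79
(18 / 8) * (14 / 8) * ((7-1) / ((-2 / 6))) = -567 / 8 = -70.88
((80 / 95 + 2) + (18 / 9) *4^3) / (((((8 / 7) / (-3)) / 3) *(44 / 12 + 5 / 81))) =-276.36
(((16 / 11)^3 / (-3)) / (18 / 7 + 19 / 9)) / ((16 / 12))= -64512 / 392645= -0.16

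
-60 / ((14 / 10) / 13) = -3900 / 7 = -557.14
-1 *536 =-536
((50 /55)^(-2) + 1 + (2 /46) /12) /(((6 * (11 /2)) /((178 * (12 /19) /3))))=2718772 /1081575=2.51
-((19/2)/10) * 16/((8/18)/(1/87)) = -57/145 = -0.39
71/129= 0.55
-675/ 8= -84.38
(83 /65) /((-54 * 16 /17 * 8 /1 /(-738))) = 57851 /24960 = 2.32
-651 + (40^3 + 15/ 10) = 126701/ 2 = 63350.50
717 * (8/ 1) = 5736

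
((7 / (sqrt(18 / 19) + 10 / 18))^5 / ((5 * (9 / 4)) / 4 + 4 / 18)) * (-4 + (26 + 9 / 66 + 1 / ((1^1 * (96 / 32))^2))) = -1122396403604350933107000 / 232213845404841179 + 16602941511363501924840 * sqrt(38) / 21110349582258289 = 14749.56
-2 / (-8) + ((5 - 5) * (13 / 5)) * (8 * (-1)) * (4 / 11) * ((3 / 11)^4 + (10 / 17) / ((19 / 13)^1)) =1 / 4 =0.25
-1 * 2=-2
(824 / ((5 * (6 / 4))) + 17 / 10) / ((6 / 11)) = 36817 / 180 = 204.54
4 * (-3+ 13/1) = 40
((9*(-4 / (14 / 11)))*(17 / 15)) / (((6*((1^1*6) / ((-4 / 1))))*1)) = 374 / 105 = 3.56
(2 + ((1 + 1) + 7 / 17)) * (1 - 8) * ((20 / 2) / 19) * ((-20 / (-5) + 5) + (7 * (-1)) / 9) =-129500 / 969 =-133.64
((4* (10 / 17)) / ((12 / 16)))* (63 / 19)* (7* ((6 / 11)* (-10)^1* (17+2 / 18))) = -2195200 / 323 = -6796.28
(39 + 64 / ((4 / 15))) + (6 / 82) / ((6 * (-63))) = 1441313 / 5166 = 279.00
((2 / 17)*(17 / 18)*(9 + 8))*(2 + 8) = 170 / 9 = 18.89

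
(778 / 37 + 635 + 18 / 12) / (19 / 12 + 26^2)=291942 / 300847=0.97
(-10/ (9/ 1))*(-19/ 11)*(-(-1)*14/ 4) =665/ 99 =6.72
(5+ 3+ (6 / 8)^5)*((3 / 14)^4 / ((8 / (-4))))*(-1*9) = 0.08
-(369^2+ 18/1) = -136179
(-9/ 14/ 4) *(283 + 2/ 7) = -17847/ 392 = -45.53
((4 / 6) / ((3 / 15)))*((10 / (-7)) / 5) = -20 / 21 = -0.95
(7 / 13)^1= 7 / 13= 0.54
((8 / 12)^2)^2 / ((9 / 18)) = 32 / 81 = 0.40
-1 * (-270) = 270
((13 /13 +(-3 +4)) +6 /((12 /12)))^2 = 64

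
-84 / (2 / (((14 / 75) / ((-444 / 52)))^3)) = 84399952 / 192323109375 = 0.00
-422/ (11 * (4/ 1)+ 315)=-422/ 359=-1.18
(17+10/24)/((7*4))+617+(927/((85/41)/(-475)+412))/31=10324638555613/16714794768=617.69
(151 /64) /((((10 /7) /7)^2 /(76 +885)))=348411511 /6400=54439.30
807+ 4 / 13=10495 / 13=807.31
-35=-35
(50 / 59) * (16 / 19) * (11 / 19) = 8800 / 21299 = 0.41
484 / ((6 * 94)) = 121 / 141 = 0.86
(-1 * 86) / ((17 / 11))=-946 / 17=-55.65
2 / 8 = 1 / 4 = 0.25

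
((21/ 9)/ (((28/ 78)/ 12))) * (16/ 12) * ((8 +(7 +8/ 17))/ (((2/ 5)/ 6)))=24134.12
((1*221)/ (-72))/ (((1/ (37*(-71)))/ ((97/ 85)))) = 3312647/ 360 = 9201.80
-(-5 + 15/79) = 380/79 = 4.81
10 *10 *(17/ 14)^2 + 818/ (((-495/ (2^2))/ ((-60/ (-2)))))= -82231/ 1617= -50.85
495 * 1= 495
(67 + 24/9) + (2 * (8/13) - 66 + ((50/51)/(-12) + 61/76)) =849295/151164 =5.62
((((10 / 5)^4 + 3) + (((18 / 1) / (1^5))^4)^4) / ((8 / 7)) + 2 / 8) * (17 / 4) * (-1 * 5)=-72256521002473579818195 / 32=-2258016281327299369318.59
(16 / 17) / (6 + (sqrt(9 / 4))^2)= 64 / 561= 0.11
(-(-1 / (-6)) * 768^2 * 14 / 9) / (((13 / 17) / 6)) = -15597568 / 13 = -1199812.92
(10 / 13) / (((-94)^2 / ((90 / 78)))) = 0.00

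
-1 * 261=-261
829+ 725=1554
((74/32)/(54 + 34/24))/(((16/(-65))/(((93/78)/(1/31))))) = -6.27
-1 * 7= -7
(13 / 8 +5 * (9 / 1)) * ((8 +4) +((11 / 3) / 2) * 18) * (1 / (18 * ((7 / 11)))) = 20515 / 112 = 183.17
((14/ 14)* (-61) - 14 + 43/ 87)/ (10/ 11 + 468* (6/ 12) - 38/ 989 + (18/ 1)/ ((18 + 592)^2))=-13119813991900/ 41358690211557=-0.32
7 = 7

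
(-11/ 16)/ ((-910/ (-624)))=-33/ 70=-0.47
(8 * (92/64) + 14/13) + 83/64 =11543/832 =13.87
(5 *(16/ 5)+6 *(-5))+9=-5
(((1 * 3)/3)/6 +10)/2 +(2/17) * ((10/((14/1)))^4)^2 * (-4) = 5940598637/1176019404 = 5.05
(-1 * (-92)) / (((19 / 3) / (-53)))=-14628 / 19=-769.89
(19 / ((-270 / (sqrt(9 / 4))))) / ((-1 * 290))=0.00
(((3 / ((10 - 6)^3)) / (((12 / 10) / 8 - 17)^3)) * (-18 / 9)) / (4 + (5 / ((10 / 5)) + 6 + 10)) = 100 / 114818259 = 0.00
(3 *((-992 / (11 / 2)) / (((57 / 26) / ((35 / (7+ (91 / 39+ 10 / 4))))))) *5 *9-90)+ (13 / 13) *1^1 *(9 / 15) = -2443977033 / 74195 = -32939.92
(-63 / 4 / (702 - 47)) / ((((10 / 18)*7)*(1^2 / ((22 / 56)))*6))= -297 / 733600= -0.00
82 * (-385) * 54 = -1704780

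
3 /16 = 0.19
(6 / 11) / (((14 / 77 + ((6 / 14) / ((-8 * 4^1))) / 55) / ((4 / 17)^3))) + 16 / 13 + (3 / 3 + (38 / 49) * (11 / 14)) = 141099911704 / 49006108879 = 2.88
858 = 858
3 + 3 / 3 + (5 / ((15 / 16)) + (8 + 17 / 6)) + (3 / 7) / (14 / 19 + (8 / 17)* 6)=244966 / 12075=20.29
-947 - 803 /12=-12167 /12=-1013.92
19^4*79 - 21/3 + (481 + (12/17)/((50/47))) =4375729307/425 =10295833.66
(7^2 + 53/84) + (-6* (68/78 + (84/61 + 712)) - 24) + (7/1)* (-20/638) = -90523444105/21249228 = -4260.08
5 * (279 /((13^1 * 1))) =1395 /13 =107.31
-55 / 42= -1.31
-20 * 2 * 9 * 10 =-3600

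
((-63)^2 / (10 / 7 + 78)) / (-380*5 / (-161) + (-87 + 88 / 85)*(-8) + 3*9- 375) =14081865 / 99061408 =0.14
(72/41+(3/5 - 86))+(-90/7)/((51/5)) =-84.90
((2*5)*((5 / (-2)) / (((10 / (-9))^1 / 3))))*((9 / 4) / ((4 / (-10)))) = -6075 / 16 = -379.69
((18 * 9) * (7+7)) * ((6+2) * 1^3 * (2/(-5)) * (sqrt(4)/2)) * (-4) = 145152/5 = 29030.40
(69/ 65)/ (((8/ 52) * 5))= 69/ 50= 1.38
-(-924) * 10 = 9240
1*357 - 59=298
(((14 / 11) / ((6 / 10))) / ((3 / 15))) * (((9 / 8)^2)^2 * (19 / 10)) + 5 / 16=1468435 / 45056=32.59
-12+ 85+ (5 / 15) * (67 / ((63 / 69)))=6140 / 63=97.46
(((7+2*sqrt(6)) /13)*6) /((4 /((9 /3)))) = 9*sqrt(6) /13+63 /26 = 4.12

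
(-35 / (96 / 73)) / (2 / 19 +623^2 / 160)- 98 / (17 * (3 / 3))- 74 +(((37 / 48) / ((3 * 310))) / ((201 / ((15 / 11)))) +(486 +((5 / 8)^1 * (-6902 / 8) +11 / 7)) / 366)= -18766952096454190687 / 234831172234671936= -79.92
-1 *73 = -73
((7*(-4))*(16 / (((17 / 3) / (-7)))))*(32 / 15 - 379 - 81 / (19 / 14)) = -390171712 / 1615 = -241592.39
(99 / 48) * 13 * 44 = 4719 / 4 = 1179.75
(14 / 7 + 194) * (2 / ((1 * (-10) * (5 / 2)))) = -392 / 25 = -15.68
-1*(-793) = 793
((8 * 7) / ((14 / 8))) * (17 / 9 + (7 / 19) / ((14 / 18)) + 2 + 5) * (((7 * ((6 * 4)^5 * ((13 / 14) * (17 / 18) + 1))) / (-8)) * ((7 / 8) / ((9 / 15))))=-108562657280 / 19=-5713824067.37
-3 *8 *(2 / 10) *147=-3528 / 5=-705.60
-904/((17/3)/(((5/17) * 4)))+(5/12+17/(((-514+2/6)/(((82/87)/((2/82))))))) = -29220810787/154981452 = -188.54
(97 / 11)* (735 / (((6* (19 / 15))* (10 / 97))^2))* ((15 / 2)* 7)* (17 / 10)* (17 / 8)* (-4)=-4071174141195 / 508288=-8009581.46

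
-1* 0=0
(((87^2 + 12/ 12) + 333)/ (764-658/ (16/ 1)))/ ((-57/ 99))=-2086392/ 109877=-18.99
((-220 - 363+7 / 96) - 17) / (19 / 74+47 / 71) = -151296811 / 231696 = -653.00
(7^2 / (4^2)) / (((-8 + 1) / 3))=-21 / 16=-1.31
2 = 2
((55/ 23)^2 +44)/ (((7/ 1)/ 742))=2787906/ 529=5270.14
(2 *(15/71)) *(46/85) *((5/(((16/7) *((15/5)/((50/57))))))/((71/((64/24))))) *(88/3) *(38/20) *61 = 43212400/2313819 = 18.68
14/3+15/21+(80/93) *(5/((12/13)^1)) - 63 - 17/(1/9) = -205.96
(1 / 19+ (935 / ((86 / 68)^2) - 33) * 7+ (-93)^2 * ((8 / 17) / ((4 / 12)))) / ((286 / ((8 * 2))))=76785991296 / 85403461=899.10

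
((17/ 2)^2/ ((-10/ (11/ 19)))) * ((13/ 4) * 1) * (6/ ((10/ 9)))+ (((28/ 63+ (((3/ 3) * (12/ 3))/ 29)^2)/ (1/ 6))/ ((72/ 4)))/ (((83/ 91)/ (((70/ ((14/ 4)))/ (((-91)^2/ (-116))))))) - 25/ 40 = -6659460308671/ 89892784800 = -74.08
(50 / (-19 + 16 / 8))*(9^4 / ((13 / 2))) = -656100 / 221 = -2968.78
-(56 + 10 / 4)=-117 / 2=-58.50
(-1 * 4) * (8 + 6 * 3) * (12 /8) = -156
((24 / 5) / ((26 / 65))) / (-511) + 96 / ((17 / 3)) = 146964 / 8687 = 16.92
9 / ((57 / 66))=198 / 19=10.42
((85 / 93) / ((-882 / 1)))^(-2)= 6728264676 / 7225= 931247.71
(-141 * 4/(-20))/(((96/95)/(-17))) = -15181/32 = -474.41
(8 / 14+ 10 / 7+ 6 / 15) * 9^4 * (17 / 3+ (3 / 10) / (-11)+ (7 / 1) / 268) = 89211.44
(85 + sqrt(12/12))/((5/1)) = 86/5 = 17.20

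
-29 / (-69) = 0.42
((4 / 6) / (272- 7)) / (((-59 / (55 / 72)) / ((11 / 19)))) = -121 / 6416604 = -0.00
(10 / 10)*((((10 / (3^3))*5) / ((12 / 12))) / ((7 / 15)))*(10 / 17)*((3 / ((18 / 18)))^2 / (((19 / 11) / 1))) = 27500 / 2261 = 12.16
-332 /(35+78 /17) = -5644 /673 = -8.39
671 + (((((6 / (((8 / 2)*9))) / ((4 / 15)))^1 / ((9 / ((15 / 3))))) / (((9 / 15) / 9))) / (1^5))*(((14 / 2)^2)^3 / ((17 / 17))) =14722229 / 24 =613426.21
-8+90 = 82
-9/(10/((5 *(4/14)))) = -9/7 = -1.29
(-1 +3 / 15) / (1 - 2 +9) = -1 / 10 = -0.10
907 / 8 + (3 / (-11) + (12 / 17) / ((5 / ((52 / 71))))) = 60121267 / 531080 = 113.21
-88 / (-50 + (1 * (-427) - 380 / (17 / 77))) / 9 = 1496 / 336321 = 0.00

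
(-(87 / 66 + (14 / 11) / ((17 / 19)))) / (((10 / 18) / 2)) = -1845 / 187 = -9.87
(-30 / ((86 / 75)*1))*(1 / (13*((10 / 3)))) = -675 / 1118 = -0.60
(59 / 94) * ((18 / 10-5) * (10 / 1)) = -944 / 47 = -20.09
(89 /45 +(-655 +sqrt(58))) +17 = -28621 /45 +sqrt(58) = -628.41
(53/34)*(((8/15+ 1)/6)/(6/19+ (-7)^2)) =23161/2867220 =0.01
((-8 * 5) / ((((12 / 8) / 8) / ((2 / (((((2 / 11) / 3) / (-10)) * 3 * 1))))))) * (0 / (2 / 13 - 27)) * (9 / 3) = 0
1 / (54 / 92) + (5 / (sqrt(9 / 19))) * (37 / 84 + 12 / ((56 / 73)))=118.55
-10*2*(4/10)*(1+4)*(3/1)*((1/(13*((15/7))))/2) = -28/13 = -2.15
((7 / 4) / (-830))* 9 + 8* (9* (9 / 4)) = 537777 / 3320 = 161.98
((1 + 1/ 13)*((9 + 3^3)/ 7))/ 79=72/ 1027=0.07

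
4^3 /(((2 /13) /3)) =1248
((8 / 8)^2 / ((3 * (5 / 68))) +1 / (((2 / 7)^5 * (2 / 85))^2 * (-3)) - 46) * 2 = -3401473639279 / 10240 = -332175160.09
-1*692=-692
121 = 121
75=75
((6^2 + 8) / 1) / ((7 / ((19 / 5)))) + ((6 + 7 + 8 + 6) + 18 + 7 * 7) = 4126 / 35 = 117.89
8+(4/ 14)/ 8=225/ 28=8.04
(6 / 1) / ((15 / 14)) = 28 / 5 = 5.60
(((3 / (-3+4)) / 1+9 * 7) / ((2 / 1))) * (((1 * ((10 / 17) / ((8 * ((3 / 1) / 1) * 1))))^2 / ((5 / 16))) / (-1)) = -55 / 867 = -0.06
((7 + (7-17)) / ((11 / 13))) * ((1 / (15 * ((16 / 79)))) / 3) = -1027 / 2640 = -0.39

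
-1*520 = -520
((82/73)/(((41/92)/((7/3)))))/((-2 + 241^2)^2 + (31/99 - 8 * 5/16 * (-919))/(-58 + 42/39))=62905920/36079293539162677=0.00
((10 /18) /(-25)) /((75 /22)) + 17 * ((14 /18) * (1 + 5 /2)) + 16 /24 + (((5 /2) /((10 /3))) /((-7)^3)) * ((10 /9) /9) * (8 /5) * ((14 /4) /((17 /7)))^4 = 17640661009 /375844500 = 46.94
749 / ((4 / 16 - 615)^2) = 11984 / 6046681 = 0.00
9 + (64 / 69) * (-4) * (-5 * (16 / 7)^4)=85377101 / 165669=515.35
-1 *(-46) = 46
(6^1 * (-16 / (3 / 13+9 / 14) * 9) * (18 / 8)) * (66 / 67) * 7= -54486432 / 3551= -15343.97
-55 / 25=-11 / 5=-2.20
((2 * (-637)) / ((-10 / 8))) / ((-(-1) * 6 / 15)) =2548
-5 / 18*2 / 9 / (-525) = 1 / 8505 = 0.00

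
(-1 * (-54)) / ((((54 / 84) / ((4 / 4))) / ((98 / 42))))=196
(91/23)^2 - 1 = 7752/529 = 14.65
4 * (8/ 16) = 2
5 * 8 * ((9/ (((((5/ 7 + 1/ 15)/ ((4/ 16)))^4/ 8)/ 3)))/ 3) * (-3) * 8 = -16409334375/ 22606088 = -725.88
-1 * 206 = -206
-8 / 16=-1 / 2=-0.50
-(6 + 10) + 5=-11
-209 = -209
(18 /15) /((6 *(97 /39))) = 0.08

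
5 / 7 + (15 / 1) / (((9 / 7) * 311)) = 4910 / 6531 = 0.75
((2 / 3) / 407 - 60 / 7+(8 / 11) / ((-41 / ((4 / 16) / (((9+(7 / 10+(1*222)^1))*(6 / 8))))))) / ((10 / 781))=-669.30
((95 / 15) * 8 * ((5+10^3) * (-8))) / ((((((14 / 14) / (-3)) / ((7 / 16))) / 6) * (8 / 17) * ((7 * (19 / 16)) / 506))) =414960480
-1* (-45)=45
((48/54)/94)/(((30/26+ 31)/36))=104/9823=0.01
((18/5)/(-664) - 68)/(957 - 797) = -112889/265600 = -0.43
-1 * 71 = -71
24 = 24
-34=-34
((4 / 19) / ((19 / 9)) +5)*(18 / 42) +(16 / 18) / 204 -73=-11733154 / 165699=-70.81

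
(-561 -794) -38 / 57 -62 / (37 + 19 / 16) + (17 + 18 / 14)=-17180767 / 12831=-1339.00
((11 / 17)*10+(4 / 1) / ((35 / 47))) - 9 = 1691 / 595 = 2.84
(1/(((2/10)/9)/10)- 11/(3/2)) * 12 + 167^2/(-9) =19919/9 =2213.22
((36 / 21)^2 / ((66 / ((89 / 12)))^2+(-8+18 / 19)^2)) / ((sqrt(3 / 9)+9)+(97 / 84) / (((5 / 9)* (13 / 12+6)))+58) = 5255204623044840 / 15513746639818184401 - 3718755040500* sqrt(3) / 2216249519974026343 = 0.00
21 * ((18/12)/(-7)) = -9/2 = -4.50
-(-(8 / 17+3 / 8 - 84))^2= -127893481 / 18496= -6914.66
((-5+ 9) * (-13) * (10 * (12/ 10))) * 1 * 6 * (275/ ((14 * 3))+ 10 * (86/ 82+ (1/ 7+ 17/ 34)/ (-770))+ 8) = -2070706560/ 22099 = -93701.37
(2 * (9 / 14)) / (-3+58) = 9 / 385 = 0.02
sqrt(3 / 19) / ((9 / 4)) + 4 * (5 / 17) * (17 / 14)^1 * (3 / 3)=4 * sqrt(57) / 171 + 10 / 7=1.61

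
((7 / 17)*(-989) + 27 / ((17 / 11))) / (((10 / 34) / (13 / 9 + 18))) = -25767.78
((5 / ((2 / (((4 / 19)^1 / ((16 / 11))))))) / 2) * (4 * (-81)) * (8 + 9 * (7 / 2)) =-2315.43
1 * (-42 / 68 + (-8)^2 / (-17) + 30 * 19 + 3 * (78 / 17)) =579.38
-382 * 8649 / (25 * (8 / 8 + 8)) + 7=-366927 / 25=-14677.08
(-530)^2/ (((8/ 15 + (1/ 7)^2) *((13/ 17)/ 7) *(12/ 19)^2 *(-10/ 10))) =-739114964875/ 63492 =-11641072.34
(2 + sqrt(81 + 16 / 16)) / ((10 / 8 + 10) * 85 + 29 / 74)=296 / 141583 + 148 * sqrt(82) / 141583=0.01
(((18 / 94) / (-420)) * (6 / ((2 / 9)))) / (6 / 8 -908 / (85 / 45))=459 / 17895955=0.00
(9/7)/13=9/91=0.10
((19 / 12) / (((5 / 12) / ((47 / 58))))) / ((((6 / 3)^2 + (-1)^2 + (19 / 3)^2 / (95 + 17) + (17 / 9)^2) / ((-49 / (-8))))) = 24810219 / 11741665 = 2.11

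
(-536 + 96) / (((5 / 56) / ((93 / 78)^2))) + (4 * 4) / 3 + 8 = -3545096 / 507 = -6992.30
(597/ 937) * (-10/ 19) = -5970/ 17803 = -0.34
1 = 1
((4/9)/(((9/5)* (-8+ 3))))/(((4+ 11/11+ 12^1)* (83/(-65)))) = 260/114291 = 0.00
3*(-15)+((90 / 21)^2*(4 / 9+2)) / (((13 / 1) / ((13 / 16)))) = -4135 / 98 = -42.19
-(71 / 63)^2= -5041 / 3969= -1.27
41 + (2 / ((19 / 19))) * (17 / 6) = 140 / 3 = 46.67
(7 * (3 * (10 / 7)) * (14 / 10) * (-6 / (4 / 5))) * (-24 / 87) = 2520 / 29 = 86.90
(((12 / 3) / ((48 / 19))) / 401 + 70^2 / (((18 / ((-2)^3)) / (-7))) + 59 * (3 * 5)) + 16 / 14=1630028507 / 101052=16130.59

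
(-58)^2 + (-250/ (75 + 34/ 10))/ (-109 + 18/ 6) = 3364.03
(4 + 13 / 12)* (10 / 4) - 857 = -20263 / 24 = -844.29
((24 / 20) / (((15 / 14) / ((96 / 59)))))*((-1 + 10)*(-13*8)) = -2515968 / 1475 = -1705.74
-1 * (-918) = 918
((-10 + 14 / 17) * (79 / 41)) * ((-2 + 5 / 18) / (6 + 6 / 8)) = 254696 / 56457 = 4.51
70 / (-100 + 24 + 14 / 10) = -350 / 373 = -0.94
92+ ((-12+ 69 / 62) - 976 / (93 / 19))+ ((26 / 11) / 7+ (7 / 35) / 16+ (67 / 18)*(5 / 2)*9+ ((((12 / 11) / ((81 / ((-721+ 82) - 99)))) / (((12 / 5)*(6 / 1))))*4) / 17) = -3010553387 / 87650640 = -34.35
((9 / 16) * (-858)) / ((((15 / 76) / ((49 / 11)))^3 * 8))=-10490408383 / 15125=-693580.72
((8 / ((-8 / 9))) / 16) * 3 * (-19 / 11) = 513 / 176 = 2.91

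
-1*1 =-1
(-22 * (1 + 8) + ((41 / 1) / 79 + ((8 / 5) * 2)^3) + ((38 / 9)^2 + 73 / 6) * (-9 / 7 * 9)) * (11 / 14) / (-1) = 778296189 / 1935500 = 402.12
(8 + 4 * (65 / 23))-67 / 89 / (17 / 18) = 644034 / 34799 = 18.51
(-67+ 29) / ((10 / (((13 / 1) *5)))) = -247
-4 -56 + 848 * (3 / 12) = 152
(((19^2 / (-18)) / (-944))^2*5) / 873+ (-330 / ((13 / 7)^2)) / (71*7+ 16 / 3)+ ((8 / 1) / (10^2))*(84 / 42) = -0.03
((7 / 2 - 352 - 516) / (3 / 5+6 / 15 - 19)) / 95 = 91 / 180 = 0.51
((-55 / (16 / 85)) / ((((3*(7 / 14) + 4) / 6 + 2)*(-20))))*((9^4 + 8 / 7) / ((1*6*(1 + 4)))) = 1717969 / 1568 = 1095.64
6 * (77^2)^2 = 210918246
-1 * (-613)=613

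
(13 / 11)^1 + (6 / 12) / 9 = 245 / 198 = 1.24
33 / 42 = 0.79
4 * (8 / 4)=8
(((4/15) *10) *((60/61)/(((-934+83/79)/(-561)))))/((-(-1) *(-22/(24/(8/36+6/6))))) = -69621120/49454713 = -1.41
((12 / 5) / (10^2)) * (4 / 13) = 12 / 1625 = 0.01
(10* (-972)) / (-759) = 3240 / 253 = 12.81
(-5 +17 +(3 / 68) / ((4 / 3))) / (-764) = -3273 / 207808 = -0.02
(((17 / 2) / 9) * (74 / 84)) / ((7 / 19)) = 11951 / 5292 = 2.26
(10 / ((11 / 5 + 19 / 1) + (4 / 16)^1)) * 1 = 200 / 429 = 0.47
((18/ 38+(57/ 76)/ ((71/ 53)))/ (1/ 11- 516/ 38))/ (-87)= 20449/ 23217284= 0.00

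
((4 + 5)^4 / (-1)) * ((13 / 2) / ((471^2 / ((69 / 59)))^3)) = -38435553 / 6151541313342328342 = -0.00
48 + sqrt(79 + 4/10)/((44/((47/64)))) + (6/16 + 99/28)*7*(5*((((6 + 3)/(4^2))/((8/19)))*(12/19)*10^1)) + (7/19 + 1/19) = 47*sqrt(1985)/14080 + 2926435/2432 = 1203.45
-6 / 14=-3 / 7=-0.43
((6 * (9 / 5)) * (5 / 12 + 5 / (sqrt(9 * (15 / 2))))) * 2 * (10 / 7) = 31.64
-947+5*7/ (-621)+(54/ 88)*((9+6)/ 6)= -51670901/ 54648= -945.52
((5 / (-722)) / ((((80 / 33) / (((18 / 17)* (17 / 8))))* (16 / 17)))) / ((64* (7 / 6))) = -15147 / 165609472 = -0.00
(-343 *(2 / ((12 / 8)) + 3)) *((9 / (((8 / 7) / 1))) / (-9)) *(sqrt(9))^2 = 93639 / 8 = 11704.88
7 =7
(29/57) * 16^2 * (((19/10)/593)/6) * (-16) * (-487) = 14461952/26685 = 541.95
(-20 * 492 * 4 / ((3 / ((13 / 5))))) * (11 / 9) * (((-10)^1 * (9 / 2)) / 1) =1876160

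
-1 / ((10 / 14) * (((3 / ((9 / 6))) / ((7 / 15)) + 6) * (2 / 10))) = -49 / 72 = -0.68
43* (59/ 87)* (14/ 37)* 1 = 35518/ 3219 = 11.03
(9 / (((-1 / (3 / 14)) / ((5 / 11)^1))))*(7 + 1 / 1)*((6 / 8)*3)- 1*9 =-1908 / 77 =-24.78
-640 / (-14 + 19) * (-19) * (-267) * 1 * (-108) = 70129152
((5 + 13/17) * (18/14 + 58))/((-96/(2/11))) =-2905/4488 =-0.65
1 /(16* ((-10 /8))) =-1 /20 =-0.05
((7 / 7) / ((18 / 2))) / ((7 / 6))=0.10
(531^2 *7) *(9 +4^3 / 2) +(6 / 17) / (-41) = 56403196473 / 697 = 80922806.99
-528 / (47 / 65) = -34320 / 47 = -730.21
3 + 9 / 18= 7 / 2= 3.50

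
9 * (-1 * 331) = -2979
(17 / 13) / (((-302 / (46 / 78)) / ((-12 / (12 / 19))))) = 7429 / 153114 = 0.05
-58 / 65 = -0.89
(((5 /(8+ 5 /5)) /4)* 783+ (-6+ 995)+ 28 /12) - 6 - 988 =1273 /12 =106.08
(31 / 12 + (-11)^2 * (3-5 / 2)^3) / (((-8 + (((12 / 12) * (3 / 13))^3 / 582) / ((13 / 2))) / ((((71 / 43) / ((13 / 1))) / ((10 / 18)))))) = -3858338445 / 7624184488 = -0.51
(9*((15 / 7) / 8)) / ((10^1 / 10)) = 135 / 56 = 2.41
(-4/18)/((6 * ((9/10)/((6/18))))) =-10/729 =-0.01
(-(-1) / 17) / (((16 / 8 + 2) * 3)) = 1 / 204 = 0.00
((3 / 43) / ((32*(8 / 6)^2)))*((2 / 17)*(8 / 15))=9 / 116960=0.00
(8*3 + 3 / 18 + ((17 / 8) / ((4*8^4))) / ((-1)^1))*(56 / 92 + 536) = 19546990133 / 1507328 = 12967.97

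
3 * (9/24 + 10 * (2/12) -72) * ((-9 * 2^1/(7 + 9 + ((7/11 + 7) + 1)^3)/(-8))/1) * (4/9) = -2234749/7029368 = -0.32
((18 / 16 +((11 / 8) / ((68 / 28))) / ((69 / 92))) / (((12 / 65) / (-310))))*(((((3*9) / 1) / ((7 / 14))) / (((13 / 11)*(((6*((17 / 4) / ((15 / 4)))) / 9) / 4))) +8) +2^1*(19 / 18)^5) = -797125.97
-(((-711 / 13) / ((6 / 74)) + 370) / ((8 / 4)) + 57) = 2477 / 26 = 95.27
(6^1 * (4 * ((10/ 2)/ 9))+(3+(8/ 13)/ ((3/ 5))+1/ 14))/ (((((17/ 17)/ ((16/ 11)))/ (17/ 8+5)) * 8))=180823/ 8008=22.58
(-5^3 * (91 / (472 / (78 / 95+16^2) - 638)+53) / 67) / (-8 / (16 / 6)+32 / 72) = 461473444125 / 11958995222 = 38.59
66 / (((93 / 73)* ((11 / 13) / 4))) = 7592 / 31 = 244.90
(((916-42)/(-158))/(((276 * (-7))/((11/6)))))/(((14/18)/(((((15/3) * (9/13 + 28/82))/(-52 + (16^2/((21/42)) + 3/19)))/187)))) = 994555/2453294962664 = 0.00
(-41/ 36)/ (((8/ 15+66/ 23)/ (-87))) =136735/ 4696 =29.12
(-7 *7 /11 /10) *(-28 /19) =686 /1045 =0.66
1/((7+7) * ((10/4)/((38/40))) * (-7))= -19/4900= -0.00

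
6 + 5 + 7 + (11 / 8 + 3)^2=2377 / 64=37.14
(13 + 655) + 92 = 760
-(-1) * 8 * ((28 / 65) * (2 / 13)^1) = 448 / 845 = 0.53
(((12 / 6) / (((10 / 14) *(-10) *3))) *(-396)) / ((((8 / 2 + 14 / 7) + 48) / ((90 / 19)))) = 308 / 95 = 3.24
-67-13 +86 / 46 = -1797 / 23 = -78.13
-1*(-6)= 6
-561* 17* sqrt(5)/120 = -3179* sqrt(5)/40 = -177.71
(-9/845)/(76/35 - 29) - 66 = -3491181/52897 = -66.00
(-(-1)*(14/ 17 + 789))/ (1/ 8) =107416/ 17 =6318.59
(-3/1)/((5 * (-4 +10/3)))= 9/10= 0.90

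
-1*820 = -820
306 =306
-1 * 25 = -25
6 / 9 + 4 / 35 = 82 / 105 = 0.78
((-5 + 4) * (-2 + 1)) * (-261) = -261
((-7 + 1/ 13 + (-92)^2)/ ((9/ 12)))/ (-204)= -109942/ 1989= -55.28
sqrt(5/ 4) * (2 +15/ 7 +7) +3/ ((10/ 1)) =12.76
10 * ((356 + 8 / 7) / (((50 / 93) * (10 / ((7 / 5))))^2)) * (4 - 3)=60543 / 250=242.17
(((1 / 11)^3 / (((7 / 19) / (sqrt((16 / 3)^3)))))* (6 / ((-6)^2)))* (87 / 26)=8816* sqrt(3) / 1090089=0.01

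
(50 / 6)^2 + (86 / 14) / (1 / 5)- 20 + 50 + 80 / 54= 24880 / 189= 131.64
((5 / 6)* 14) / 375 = 7 / 225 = 0.03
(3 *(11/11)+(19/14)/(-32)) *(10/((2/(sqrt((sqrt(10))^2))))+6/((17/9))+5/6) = 541925/45696+6625 *sqrt(10)/448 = 58.62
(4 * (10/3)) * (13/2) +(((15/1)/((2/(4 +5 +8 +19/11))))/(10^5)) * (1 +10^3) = 5284357/60000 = 88.07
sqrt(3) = 1.73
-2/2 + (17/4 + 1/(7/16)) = 155/28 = 5.54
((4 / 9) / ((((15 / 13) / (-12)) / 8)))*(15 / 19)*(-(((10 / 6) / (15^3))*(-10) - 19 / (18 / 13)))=-9251008 / 23085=-400.74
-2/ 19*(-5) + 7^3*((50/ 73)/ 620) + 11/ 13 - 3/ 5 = 6435829/ 5589610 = 1.15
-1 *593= -593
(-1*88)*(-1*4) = 352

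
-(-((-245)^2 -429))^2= -3551683216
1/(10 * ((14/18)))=9/70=0.13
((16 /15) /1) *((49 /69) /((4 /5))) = 196 /207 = 0.95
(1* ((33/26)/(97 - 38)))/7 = 0.00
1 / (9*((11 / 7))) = 7 / 99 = 0.07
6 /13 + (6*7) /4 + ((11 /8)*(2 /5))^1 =2993 /260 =11.51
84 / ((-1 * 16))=-21 / 4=-5.25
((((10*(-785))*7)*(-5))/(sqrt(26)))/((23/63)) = 8654625*sqrt(26)/299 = 147592.31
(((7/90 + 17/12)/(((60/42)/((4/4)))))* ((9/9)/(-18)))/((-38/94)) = 0.14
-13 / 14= -0.93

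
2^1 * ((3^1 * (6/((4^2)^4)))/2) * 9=81/32768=0.00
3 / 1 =3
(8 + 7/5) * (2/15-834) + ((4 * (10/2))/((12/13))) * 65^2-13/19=39758752/475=83702.64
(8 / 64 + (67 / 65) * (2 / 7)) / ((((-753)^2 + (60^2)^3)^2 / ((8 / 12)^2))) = 509 / 5942760219028288672601130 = 0.00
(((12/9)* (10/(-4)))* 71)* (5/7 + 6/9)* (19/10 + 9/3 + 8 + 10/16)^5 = -95420716250165359/645120000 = -147911576.53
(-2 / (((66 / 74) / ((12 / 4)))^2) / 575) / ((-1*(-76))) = -1369 / 2643850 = -0.00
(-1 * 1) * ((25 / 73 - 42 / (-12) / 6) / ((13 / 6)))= -811 / 1898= -0.43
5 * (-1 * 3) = -15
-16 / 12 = -4 / 3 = -1.33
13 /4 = 3.25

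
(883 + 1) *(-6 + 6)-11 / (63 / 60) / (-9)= 220 / 189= 1.16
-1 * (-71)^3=357911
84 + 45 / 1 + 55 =184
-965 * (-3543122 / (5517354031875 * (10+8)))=341911273 / 9931237257375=0.00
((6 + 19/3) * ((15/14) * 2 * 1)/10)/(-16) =-37/224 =-0.17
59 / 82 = 0.72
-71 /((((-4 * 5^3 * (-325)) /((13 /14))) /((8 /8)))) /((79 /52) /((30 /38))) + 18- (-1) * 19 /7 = 38864783 /1876250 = 20.71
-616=-616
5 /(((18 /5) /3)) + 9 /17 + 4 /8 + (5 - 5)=5.20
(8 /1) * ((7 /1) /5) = 56 /5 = 11.20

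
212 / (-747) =-212 / 747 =-0.28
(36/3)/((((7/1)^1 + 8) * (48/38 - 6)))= -38/225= -0.17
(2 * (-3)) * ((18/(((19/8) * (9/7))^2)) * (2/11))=-25088/11913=-2.11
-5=-5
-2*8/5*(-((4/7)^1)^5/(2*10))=4096/420175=0.01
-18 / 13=-1.38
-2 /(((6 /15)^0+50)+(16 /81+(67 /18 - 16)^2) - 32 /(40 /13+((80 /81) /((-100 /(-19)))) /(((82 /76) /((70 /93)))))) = -1043258616 /100134975499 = -0.01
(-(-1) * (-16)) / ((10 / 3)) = -24 / 5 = -4.80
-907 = -907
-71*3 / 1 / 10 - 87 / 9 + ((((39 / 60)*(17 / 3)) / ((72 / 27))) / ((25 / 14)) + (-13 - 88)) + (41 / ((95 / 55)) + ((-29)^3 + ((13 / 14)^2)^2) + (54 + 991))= -401174276206 / 17107125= -23450.71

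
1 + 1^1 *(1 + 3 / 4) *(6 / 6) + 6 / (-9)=25 / 12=2.08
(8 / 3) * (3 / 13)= 8 / 13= 0.62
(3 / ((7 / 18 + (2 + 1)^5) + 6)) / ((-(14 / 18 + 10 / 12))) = -972 / 130181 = -0.01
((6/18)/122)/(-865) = -1/316590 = -0.00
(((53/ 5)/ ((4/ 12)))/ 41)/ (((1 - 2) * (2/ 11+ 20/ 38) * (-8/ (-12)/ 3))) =-299079/ 60680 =-4.93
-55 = -55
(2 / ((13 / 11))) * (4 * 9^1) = 792 / 13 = 60.92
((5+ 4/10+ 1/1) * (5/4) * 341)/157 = 2728/157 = 17.38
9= 9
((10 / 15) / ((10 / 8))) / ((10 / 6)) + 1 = 33 / 25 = 1.32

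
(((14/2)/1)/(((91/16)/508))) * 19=154432/13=11879.38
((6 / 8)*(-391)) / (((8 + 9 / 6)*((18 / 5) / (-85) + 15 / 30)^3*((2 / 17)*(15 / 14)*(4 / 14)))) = -10001117743750 / 1118413511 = -8942.24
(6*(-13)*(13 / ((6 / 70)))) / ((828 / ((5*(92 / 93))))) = -59150 / 837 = -70.67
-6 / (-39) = 2 / 13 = 0.15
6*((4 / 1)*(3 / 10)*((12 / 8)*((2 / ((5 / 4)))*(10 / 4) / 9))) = 24 / 5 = 4.80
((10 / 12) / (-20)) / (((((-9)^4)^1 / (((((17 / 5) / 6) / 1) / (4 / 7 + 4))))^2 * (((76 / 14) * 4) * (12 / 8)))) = -99127 / 217084407378739200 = -0.00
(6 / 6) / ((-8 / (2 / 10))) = -1 / 40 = -0.02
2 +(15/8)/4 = 79/32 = 2.47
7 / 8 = 0.88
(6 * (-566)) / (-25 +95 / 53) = 29998 / 205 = 146.33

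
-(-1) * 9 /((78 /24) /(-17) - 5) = -612 /353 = -1.73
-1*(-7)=7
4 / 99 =0.04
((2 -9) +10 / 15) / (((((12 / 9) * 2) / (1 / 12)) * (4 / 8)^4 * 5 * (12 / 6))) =-19 / 60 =-0.32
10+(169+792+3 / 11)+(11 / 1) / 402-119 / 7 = 4219915 / 4422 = 954.30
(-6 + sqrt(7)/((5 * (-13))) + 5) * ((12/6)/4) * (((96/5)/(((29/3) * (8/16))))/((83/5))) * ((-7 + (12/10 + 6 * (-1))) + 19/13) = 193536 * sqrt(7)/10169575 + 193536/156455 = 1.29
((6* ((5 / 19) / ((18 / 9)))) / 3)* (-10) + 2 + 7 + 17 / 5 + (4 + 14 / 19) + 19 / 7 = 17.22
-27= -27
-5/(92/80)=-100/23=-4.35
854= 854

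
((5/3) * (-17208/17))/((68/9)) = -64530/289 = -223.29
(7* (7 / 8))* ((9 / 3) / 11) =147 / 88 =1.67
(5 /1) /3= 5 /3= 1.67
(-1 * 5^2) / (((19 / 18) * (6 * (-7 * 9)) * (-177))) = -25 / 70623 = -0.00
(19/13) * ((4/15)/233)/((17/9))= 228/257465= 0.00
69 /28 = 2.46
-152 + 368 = 216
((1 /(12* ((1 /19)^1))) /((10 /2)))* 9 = 57 /20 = 2.85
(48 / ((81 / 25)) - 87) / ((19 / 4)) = -7796 / 513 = -15.20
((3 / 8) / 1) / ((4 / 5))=15 / 32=0.47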